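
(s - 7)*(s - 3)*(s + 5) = s^3 - 5*s^2 - 29*s + 105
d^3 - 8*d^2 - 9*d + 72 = (d - 8)*(d - 3)*(d + 3)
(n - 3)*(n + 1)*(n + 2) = n^3 - 7*n - 6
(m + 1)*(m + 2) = m^2 + 3*m + 2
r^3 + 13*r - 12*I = (r - 3*I)*(r - I)*(r + 4*I)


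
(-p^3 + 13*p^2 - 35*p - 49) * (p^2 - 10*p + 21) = -p^5 + 23*p^4 - 186*p^3 + 574*p^2 - 245*p - 1029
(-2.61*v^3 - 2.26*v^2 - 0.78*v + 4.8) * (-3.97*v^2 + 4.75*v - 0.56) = 10.3617*v^5 - 3.4253*v^4 - 6.1768*v^3 - 21.4954*v^2 + 23.2368*v - 2.688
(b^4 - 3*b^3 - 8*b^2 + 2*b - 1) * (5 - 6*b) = -6*b^5 + 23*b^4 + 33*b^3 - 52*b^2 + 16*b - 5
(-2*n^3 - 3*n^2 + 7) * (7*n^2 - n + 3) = -14*n^5 - 19*n^4 - 3*n^3 + 40*n^2 - 7*n + 21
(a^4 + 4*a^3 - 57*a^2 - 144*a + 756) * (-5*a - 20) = -5*a^5 - 40*a^4 + 205*a^3 + 1860*a^2 - 900*a - 15120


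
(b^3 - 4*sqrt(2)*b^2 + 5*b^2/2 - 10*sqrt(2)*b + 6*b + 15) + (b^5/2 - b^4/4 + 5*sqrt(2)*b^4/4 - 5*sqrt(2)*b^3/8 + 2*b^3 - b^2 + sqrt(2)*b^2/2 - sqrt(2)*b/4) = b^5/2 - b^4/4 + 5*sqrt(2)*b^4/4 - 5*sqrt(2)*b^3/8 + 3*b^3 - 7*sqrt(2)*b^2/2 + 3*b^2/2 - 41*sqrt(2)*b/4 + 6*b + 15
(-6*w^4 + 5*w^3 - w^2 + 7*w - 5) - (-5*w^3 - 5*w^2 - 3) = -6*w^4 + 10*w^3 + 4*w^2 + 7*w - 2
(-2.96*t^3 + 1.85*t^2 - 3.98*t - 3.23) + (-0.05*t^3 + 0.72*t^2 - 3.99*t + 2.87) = -3.01*t^3 + 2.57*t^2 - 7.97*t - 0.36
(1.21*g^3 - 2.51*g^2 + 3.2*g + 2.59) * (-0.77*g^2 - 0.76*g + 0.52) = -0.9317*g^5 + 1.0131*g^4 + 0.0727999999999995*g^3 - 5.7315*g^2 - 0.3044*g + 1.3468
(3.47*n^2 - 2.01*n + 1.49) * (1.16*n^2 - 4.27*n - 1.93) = 4.0252*n^4 - 17.1485*n^3 + 3.614*n^2 - 2.483*n - 2.8757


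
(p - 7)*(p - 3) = p^2 - 10*p + 21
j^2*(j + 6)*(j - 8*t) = j^4 - 8*j^3*t + 6*j^3 - 48*j^2*t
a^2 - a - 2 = (a - 2)*(a + 1)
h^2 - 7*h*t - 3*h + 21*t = (h - 3)*(h - 7*t)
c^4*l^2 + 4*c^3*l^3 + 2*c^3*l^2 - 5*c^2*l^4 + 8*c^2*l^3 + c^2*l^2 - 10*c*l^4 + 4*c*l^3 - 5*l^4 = (c - l)*(c + 5*l)*(c*l + l)^2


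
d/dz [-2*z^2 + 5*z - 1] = 5 - 4*z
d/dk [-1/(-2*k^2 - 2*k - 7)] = 2*(-2*k - 1)/(2*k^2 + 2*k + 7)^2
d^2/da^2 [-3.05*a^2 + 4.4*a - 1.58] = -6.10000000000000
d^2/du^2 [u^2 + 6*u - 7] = 2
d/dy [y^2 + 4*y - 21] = 2*y + 4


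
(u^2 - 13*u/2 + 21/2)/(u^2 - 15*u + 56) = (2*u^2 - 13*u + 21)/(2*(u^2 - 15*u + 56))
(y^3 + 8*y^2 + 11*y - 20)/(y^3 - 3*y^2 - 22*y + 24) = (y + 5)/(y - 6)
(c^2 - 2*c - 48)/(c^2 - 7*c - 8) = (c + 6)/(c + 1)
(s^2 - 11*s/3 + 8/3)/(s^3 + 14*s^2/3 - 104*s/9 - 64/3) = 3*(s - 1)/(3*s^2 + 22*s + 24)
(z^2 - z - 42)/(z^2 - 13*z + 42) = (z + 6)/(z - 6)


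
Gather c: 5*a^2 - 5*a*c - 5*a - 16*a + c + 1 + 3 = 5*a^2 - 21*a + c*(1 - 5*a) + 4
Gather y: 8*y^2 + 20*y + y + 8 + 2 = 8*y^2 + 21*y + 10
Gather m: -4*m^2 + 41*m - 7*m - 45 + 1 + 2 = -4*m^2 + 34*m - 42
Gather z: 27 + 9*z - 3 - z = 8*z + 24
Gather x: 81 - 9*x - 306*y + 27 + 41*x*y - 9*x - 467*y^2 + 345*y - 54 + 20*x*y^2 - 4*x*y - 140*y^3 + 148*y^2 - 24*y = x*(20*y^2 + 37*y - 18) - 140*y^3 - 319*y^2 + 15*y + 54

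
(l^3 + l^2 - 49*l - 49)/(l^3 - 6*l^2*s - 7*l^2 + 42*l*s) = (-l^2 - 8*l - 7)/(l*(-l + 6*s))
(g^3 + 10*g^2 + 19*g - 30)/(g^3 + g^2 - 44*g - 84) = (g^2 + 4*g - 5)/(g^2 - 5*g - 14)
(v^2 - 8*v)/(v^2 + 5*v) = (v - 8)/(v + 5)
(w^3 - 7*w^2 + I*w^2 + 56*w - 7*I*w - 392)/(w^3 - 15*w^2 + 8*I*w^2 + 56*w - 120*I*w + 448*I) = (w - 7*I)/(w - 8)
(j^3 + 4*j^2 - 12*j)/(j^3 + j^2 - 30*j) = (j - 2)/(j - 5)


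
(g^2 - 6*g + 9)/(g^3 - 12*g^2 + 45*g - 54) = 1/(g - 6)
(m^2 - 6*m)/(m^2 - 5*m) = (m - 6)/(m - 5)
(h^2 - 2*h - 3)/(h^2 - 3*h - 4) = (h - 3)/(h - 4)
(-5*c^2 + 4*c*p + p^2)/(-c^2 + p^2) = (5*c + p)/(c + p)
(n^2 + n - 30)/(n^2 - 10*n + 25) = (n + 6)/(n - 5)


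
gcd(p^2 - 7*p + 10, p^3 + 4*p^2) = 1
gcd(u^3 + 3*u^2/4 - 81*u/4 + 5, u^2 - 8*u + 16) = u - 4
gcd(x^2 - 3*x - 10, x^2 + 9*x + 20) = 1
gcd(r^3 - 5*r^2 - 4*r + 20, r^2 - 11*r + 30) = r - 5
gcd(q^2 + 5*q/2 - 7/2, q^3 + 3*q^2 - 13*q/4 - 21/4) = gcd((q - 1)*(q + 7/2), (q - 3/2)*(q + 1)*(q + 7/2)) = q + 7/2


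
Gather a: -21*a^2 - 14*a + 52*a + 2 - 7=-21*a^2 + 38*a - 5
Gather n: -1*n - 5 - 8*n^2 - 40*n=-8*n^2 - 41*n - 5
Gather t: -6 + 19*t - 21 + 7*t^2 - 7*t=7*t^2 + 12*t - 27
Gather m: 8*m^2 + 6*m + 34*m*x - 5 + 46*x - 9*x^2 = 8*m^2 + m*(34*x + 6) - 9*x^2 + 46*x - 5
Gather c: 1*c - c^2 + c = -c^2 + 2*c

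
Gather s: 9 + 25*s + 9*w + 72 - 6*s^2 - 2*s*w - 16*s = -6*s^2 + s*(9 - 2*w) + 9*w + 81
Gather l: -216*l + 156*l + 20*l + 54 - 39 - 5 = 10 - 40*l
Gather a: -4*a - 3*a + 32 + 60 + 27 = 119 - 7*a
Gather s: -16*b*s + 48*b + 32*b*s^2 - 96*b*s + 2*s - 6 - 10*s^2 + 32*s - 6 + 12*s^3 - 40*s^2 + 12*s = 48*b + 12*s^3 + s^2*(32*b - 50) + s*(46 - 112*b) - 12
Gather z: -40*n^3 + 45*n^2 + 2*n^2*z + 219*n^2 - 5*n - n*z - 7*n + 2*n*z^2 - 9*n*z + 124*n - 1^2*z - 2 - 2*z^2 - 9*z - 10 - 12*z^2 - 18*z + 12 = -40*n^3 + 264*n^2 + 112*n + z^2*(2*n - 14) + z*(2*n^2 - 10*n - 28)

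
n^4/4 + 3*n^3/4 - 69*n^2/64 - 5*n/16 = n*(n/4 + 1)*(n - 5/4)*(n + 1/4)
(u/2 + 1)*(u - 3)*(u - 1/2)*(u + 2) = u^4/2 + u^3/4 - 17*u^2/4 - 4*u + 3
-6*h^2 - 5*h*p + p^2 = (-6*h + p)*(h + p)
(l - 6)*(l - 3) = l^2 - 9*l + 18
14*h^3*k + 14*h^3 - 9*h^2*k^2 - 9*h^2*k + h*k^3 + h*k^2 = (-7*h + k)*(-2*h + k)*(h*k + h)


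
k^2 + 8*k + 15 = (k + 3)*(k + 5)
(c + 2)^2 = c^2 + 4*c + 4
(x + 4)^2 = x^2 + 8*x + 16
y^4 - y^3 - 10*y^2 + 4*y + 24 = (y - 3)*(y - 2)*(y + 2)^2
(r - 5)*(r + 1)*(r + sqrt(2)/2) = r^3 - 4*r^2 + sqrt(2)*r^2/2 - 5*r - 2*sqrt(2)*r - 5*sqrt(2)/2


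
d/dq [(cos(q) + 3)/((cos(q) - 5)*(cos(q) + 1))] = (cos(q)^2 + 6*cos(q) - 7)*sin(q)/((cos(q) - 5)^2*(cos(q) + 1)^2)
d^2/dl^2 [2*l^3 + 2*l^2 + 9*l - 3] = 12*l + 4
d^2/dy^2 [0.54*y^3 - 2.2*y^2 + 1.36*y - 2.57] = 3.24*y - 4.4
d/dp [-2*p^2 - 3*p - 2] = -4*p - 3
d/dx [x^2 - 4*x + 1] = 2*x - 4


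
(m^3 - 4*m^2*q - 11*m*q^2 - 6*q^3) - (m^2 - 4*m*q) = m^3 - 4*m^2*q - m^2 - 11*m*q^2 + 4*m*q - 6*q^3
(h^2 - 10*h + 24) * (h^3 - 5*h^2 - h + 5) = h^5 - 15*h^4 + 73*h^3 - 105*h^2 - 74*h + 120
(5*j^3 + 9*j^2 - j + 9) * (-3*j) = -15*j^4 - 27*j^3 + 3*j^2 - 27*j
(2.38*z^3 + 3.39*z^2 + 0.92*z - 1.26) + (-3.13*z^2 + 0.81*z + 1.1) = 2.38*z^3 + 0.26*z^2 + 1.73*z - 0.16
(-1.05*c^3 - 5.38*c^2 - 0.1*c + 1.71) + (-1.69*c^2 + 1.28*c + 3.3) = -1.05*c^3 - 7.07*c^2 + 1.18*c + 5.01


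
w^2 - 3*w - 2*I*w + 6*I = (w - 3)*(w - 2*I)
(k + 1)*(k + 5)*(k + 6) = k^3 + 12*k^2 + 41*k + 30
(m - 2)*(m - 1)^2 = m^3 - 4*m^2 + 5*m - 2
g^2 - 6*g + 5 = (g - 5)*(g - 1)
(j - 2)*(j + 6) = j^2 + 4*j - 12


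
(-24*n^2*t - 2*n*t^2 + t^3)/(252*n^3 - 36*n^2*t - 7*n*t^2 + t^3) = t*(4*n + t)/(-42*n^2 - n*t + t^2)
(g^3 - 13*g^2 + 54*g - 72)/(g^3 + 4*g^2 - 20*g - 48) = (g^2 - 9*g + 18)/(g^2 + 8*g + 12)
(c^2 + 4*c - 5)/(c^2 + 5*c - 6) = (c + 5)/(c + 6)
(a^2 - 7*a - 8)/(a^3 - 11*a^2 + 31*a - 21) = (a^2 - 7*a - 8)/(a^3 - 11*a^2 + 31*a - 21)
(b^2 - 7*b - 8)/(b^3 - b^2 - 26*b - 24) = (b - 8)/(b^2 - 2*b - 24)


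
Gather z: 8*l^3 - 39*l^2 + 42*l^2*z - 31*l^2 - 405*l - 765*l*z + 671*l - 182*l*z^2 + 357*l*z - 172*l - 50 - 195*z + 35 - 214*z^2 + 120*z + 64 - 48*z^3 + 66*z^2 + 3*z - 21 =8*l^3 - 70*l^2 + 94*l - 48*z^3 + z^2*(-182*l - 148) + z*(42*l^2 - 408*l - 72) + 28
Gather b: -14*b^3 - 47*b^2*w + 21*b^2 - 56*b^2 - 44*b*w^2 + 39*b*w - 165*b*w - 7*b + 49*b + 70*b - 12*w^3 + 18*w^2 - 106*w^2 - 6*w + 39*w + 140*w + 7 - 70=-14*b^3 + b^2*(-47*w - 35) + b*(-44*w^2 - 126*w + 112) - 12*w^3 - 88*w^2 + 173*w - 63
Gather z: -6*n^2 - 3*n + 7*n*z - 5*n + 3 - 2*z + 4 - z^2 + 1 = -6*n^2 - 8*n - z^2 + z*(7*n - 2) + 8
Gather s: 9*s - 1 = 9*s - 1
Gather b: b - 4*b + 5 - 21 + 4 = -3*b - 12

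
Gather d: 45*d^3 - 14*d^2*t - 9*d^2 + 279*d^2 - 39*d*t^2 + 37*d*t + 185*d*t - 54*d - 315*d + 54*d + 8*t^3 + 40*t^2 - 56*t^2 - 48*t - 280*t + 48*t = 45*d^3 + d^2*(270 - 14*t) + d*(-39*t^2 + 222*t - 315) + 8*t^3 - 16*t^2 - 280*t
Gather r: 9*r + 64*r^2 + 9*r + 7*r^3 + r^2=7*r^3 + 65*r^2 + 18*r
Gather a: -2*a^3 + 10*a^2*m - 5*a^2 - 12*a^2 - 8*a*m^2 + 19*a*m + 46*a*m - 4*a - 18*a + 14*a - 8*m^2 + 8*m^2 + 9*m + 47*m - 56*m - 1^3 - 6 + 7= -2*a^3 + a^2*(10*m - 17) + a*(-8*m^2 + 65*m - 8)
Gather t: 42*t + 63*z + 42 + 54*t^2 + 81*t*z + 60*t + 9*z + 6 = 54*t^2 + t*(81*z + 102) + 72*z + 48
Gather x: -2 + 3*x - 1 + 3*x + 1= 6*x - 2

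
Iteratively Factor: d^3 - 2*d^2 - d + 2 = (d - 2)*(d^2 - 1) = (d - 2)*(d - 1)*(d + 1)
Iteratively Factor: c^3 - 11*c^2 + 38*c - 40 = (c - 4)*(c^2 - 7*c + 10) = (c - 4)*(c - 2)*(c - 5)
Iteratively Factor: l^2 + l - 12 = (l - 3)*(l + 4)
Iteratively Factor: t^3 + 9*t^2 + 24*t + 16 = (t + 1)*(t^2 + 8*t + 16) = (t + 1)*(t + 4)*(t + 4)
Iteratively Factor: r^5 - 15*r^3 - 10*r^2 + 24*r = (r - 4)*(r^4 + 4*r^3 + r^2 - 6*r) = (r - 4)*(r + 2)*(r^3 + 2*r^2 - 3*r) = (r - 4)*(r + 2)*(r + 3)*(r^2 - r) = r*(r - 4)*(r + 2)*(r + 3)*(r - 1)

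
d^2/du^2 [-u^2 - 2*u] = -2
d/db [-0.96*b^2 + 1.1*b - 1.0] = 1.1 - 1.92*b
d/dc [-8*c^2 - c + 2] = -16*c - 1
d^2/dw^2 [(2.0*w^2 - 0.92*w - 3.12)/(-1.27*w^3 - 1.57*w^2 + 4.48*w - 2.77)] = (-6.4516*w^6 + 8.90320800000001*w^5 + 3.11810400000002*w^4 + 184.906568*w^3 - 47.0172000000001*w^2 - 221.530008*w + 90.244224)/(2.048383*w^9 + 7.596759*w^8 - 12.286107*w^7 - 36.32294*w^6 + 76.478586*w^5 + 20.453751*w^4 - 177.580075*w^3 + 202.924383*w^2 - 103.123776*w + 21.253933)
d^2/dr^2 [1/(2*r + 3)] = 8/(2*r + 3)^3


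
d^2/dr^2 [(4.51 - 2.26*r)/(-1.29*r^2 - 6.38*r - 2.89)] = ((2.26*r - 4.51)*(2.58*r + 6.38)*(5.16*r + 12.76) - (17.4924*r + 17.2018)*(1.29*r^2 + 6.38*r + 2.89))/(1.29*r^2 + 6.38*r + 2.89)^3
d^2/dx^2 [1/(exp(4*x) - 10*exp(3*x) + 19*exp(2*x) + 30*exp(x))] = 2*((-8*exp(3*x) + 45*exp(2*x) - 38*exp(x) - 15)*(exp(3*x) - 10*exp(2*x) + 19*exp(x) + 30) + 4*(2*exp(3*x) - 15*exp(2*x) + 19*exp(x) + 15)^2)*exp(-x)/(exp(3*x) - 10*exp(2*x) + 19*exp(x) + 30)^3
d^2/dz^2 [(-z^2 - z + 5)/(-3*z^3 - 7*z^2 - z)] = 2*(9*z^6 + 27*z^5 - 216*z^4 - 801*z^3 - 780*z^2 - 105*z - 5)/(z^3*(27*z^6 + 189*z^5 + 468*z^4 + 469*z^3 + 156*z^2 + 21*z + 1))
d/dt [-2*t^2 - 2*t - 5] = -4*t - 2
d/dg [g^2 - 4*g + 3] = 2*g - 4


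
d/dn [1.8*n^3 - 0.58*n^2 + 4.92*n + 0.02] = 5.4*n^2 - 1.16*n + 4.92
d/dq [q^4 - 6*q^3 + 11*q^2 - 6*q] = 4*q^3 - 18*q^2 + 22*q - 6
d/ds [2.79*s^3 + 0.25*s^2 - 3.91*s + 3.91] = 8.37*s^2 + 0.5*s - 3.91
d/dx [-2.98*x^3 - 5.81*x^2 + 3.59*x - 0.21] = -8.94*x^2 - 11.62*x + 3.59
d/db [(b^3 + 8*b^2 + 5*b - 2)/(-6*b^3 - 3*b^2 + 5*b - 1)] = (45*b^4 + 70*b^3 + 16*b^2 - 28*b + 5)/(36*b^6 + 36*b^5 - 51*b^4 - 18*b^3 + 31*b^2 - 10*b + 1)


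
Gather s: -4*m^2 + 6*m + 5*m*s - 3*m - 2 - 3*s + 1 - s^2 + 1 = -4*m^2 + 3*m - s^2 + s*(5*m - 3)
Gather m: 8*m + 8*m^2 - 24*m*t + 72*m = 8*m^2 + m*(80 - 24*t)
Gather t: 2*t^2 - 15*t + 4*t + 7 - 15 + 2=2*t^2 - 11*t - 6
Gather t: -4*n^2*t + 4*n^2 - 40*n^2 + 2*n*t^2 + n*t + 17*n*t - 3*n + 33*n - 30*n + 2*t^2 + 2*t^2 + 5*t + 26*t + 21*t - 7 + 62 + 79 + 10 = -36*n^2 + t^2*(2*n + 4) + t*(-4*n^2 + 18*n + 52) + 144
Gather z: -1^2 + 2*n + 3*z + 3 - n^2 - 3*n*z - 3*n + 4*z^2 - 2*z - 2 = -n^2 - n + 4*z^2 + z*(1 - 3*n)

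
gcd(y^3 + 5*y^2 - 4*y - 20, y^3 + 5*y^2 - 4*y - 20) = y^3 + 5*y^2 - 4*y - 20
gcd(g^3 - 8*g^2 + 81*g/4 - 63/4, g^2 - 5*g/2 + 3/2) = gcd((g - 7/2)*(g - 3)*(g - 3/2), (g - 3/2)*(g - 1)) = g - 3/2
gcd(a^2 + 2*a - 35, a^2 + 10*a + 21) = a + 7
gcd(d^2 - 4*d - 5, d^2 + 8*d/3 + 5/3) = d + 1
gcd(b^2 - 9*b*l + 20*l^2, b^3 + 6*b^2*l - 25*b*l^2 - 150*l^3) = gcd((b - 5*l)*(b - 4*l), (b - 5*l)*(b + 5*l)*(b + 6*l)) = b - 5*l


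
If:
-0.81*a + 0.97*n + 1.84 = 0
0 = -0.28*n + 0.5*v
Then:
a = 2.1384479717813*v + 2.2716049382716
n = 1.78571428571429*v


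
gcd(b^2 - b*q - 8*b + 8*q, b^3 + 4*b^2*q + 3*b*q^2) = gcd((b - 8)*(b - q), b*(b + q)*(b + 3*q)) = 1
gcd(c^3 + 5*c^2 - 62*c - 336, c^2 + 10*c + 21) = c + 7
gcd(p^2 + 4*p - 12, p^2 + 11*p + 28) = 1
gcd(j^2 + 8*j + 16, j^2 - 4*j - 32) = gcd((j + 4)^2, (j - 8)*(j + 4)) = j + 4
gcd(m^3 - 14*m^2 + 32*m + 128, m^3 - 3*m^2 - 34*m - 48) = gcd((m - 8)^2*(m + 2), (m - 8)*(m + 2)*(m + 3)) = m^2 - 6*m - 16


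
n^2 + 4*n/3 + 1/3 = (n + 1/3)*(n + 1)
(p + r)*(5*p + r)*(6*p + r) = 30*p^3 + 41*p^2*r + 12*p*r^2 + r^3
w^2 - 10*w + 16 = (w - 8)*(w - 2)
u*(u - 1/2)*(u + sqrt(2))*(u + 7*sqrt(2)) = u^4 - u^3/2 + 8*sqrt(2)*u^3 - 4*sqrt(2)*u^2 + 14*u^2 - 7*u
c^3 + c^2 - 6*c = c*(c - 2)*(c + 3)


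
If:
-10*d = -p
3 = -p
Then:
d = -3/10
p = -3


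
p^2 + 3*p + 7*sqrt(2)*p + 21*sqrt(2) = (p + 3)*(p + 7*sqrt(2))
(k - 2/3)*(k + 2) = k^2 + 4*k/3 - 4/3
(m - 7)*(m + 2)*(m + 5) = m^3 - 39*m - 70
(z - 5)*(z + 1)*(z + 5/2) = z^3 - 3*z^2/2 - 15*z - 25/2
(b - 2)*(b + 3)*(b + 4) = b^3 + 5*b^2 - 2*b - 24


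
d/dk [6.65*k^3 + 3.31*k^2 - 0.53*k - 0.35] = 19.95*k^2 + 6.62*k - 0.53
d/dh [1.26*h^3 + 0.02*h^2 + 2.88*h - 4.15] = 3.78*h^2 + 0.04*h + 2.88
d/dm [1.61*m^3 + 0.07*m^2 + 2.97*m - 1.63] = 4.83*m^2 + 0.14*m + 2.97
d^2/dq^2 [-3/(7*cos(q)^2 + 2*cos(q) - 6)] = 3*(392*sin(q)^4 - 540*sin(q)^2 - 81*cos(q) + 21*cos(3*q) - 36)/(2*(-7*sin(q)^2 + 2*cos(q) + 1)^3)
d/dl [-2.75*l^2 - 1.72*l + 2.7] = -5.5*l - 1.72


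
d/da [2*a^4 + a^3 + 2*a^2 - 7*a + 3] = 8*a^3 + 3*a^2 + 4*a - 7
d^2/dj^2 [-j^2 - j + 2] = -2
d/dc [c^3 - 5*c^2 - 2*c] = 3*c^2 - 10*c - 2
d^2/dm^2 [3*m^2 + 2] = 6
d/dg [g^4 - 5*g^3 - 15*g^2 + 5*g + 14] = 4*g^3 - 15*g^2 - 30*g + 5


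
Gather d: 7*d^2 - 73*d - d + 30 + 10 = 7*d^2 - 74*d + 40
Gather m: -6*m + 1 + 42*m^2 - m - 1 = 42*m^2 - 7*m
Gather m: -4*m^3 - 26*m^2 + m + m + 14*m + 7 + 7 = -4*m^3 - 26*m^2 + 16*m + 14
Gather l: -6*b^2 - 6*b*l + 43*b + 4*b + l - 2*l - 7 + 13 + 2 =-6*b^2 + 47*b + l*(-6*b - 1) + 8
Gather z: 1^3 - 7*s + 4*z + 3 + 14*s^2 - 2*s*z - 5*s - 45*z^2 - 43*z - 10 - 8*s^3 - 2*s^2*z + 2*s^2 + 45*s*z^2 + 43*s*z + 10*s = -8*s^3 + 16*s^2 - 2*s + z^2*(45*s - 45) + z*(-2*s^2 + 41*s - 39) - 6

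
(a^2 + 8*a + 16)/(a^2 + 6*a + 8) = (a + 4)/(a + 2)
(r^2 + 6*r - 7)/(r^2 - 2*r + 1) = (r + 7)/(r - 1)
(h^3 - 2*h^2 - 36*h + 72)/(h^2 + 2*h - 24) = (h^2 - 8*h + 12)/(h - 4)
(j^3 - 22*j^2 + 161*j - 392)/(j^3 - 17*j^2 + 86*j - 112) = (j - 7)/(j - 2)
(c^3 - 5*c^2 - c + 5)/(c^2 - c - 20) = (c^2 - 1)/(c + 4)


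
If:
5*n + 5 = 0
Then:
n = -1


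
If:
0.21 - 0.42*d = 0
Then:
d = 0.50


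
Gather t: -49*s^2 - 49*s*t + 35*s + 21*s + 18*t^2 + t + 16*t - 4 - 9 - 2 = -49*s^2 + 56*s + 18*t^2 + t*(17 - 49*s) - 15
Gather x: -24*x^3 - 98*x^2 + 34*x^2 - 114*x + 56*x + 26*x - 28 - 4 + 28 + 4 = -24*x^3 - 64*x^2 - 32*x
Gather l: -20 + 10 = -10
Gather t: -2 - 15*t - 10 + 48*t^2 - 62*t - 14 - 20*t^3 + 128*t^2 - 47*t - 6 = -20*t^3 + 176*t^2 - 124*t - 32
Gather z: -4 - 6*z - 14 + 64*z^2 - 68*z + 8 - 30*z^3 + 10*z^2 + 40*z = -30*z^3 + 74*z^2 - 34*z - 10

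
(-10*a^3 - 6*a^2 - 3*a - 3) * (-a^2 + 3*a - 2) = 10*a^5 - 24*a^4 + 5*a^3 + 6*a^2 - 3*a + 6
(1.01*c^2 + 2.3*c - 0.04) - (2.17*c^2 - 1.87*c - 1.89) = -1.16*c^2 + 4.17*c + 1.85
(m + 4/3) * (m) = m^2 + 4*m/3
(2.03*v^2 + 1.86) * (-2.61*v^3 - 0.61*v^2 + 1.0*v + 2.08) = -5.2983*v^5 - 1.2383*v^4 - 2.8246*v^3 + 3.0878*v^2 + 1.86*v + 3.8688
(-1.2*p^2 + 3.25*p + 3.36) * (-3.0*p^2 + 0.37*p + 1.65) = 3.6*p^4 - 10.194*p^3 - 10.8575*p^2 + 6.6057*p + 5.544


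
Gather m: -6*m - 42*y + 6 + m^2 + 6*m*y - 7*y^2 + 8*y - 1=m^2 + m*(6*y - 6) - 7*y^2 - 34*y + 5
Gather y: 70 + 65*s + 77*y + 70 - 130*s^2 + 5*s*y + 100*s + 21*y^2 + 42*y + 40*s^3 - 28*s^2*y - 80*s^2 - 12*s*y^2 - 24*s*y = 40*s^3 - 210*s^2 + 165*s + y^2*(21 - 12*s) + y*(-28*s^2 - 19*s + 119) + 140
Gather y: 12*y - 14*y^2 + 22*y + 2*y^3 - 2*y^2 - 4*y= 2*y^3 - 16*y^2 + 30*y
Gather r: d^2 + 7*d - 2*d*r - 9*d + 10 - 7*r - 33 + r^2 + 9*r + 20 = d^2 - 2*d + r^2 + r*(2 - 2*d) - 3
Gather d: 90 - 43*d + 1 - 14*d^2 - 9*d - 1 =-14*d^2 - 52*d + 90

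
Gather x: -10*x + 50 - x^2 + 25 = -x^2 - 10*x + 75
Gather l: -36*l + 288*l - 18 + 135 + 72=252*l + 189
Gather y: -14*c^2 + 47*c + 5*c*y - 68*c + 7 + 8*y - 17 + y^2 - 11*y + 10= -14*c^2 - 21*c + y^2 + y*(5*c - 3)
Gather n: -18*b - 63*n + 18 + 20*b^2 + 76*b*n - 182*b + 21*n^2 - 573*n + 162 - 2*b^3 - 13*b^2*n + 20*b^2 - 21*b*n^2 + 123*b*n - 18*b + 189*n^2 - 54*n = -2*b^3 + 40*b^2 - 218*b + n^2*(210 - 21*b) + n*(-13*b^2 + 199*b - 690) + 180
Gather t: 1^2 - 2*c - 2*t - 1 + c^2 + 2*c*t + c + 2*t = c^2 + 2*c*t - c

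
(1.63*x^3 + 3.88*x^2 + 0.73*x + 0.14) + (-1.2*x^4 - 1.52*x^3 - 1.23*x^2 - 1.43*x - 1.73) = -1.2*x^4 + 0.11*x^3 + 2.65*x^2 - 0.7*x - 1.59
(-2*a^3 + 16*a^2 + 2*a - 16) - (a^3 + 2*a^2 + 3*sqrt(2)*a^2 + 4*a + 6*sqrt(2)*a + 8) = -3*a^3 - 3*sqrt(2)*a^2 + 14*a^2 - 6*sqrt(2)*a - 2*a - 24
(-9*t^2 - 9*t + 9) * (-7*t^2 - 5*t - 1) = 63*t^4 + 108*t^3 - 9*t^2 - 36*t - 9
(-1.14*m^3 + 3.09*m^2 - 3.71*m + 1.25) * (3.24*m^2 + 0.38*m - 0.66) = -3.6936*m^5 + 9.5784*m^4 - 10.0938*m^3 + 0.600800000000001*m^2 + 2.9236*m - 0.825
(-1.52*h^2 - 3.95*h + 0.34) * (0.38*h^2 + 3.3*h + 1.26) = -0.5776*h^4 - 6.517*h^3 - 14.821*h^2 - 3.855*h + 0.4284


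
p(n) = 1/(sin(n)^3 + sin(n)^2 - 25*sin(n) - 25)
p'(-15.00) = -0.26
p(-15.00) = -0.12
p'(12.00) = 0.16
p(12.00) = -0.09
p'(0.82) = 0.01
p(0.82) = -0.02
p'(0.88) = 0.01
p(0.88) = -0.02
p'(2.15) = -0.01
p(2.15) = -0.02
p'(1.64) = -0.00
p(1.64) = -0.02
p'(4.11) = -0.76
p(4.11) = -0.23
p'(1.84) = -0.00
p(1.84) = -0.02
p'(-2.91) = -0.07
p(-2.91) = -0.05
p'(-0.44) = 0.11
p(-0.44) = -0.07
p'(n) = (-3*sin(n)^2*cos(n) - 2*sin(n)*cos(n) + 25*cos(n))/(sin(n)^3 + sin(n)^2 - 25*sin(n) - 25)^2 = (-3*sin(n)^2 - 2*sin(n) + 25)*cos(n)/(sin(n)^3 + sin(n)^2 - 25*sin(n) - 25)^2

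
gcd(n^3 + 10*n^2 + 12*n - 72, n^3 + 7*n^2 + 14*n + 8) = 1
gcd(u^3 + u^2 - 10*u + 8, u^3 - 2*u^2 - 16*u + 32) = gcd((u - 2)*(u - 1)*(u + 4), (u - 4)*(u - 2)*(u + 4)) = u^2 + 2*u - 8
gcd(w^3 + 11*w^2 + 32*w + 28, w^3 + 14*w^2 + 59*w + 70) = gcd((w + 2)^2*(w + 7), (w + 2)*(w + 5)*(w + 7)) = w^2 + 9*w + 14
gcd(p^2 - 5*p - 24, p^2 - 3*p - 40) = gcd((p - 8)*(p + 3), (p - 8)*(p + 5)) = p - 8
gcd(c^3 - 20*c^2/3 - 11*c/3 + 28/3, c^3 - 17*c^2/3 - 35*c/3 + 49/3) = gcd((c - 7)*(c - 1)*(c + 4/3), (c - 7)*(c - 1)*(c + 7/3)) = c^2 - 8*c + 7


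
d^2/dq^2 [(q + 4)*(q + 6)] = 2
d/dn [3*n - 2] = 3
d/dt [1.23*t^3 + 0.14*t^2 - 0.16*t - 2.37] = 3.69*t^2 + 0.28*t - 0.16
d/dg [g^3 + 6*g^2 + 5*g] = 3*g^2 + 12*g + 5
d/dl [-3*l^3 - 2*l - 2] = -9*l^2 - 2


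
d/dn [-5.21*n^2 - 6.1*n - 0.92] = -10.42*n - 6.1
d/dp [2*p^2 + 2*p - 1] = 4*p + 2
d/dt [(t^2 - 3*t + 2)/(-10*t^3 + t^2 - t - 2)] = ((3 - 2*t)*(10*t^3 - t^2 + t + 2) + (t^2 - 3*t + 2)*(30*t^2 - 2*t + 1))/(10*t^3 - t^2 + t + 2)^2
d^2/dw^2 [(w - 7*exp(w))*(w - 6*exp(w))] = -13*w*exp(w) + 168*exp(2*w) - 26*exp(w) + 2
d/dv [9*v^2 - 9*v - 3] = 18*v - 9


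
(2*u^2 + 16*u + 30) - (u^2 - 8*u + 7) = u^2 + 24*u + 23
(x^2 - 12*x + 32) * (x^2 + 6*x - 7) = x^4 - 6*x^3 - 47*x^2 + 276*x - 224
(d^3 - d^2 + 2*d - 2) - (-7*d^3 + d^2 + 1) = 8*d^3 - 2*d^2 + 2*d - 3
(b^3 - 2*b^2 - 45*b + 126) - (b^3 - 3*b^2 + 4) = b^2 - 45*b + 122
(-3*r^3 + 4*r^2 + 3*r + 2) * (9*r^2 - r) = -27*r^5 + 39*r^4 + 23*r^3 + 15*r^2 - 2*r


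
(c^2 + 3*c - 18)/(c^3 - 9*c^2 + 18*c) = (c + 6)/(c*(c - 6))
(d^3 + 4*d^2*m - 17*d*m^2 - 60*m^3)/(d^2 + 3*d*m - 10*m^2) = (d^2 - d*m - 12*m^2)/(d - 2*m)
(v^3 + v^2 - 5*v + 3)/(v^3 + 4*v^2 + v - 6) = (v - 1)/(v + 2)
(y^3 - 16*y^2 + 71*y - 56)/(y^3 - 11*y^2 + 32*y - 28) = (y^2 - 9*y + 8)/(y^2 - 4*y + 4)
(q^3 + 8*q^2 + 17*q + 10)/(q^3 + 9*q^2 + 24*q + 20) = (q + 1)/(q + 2)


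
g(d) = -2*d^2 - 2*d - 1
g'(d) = -4*d - 2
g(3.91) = -39.40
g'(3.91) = -17.64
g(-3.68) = -20.72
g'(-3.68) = 12.72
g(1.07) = -5.43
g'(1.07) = -6.28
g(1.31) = -7.05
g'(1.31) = -7.24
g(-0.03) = -0.94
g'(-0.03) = -1.88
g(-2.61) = -9.40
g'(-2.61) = 8.44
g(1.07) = -5.43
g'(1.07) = -6.28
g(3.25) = -28.62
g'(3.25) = -15.00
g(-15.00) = -421.00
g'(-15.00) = 58.00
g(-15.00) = -421.00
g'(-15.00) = 58.00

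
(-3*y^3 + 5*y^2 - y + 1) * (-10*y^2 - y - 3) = 30*y^5 - 47*y^4 + 14*y^3 - 24*y^2 + 2*y - 3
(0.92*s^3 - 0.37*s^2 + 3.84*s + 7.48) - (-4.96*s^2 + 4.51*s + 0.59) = 0.92*s^3 + 4.59*s^2 - 0.67*s + 6.89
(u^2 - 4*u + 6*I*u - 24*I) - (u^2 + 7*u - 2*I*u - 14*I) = -11*u + 8*I*u - 10*I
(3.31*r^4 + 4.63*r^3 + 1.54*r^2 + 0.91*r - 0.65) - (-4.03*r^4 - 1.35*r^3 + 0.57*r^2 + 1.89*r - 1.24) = 7.34*r^4 + 5.98*r^3 + 0.97*r^2 - 0.98*r + 0.59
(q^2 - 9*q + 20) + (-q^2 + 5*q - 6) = 14 - 4*q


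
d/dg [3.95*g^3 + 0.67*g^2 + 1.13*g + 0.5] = 11.85*g^2 + 1.34*g + 1.13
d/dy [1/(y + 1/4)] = -16/(4*y + 1)^2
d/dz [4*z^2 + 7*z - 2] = 8*z + 7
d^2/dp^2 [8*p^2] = 16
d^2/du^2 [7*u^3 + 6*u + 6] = 42*u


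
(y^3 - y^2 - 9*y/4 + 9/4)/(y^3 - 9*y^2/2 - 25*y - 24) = (2*y^2 - 5*y + 3)/(2*(y^2 - 6*y - 16))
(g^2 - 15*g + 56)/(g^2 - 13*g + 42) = (g - 8)/(g - 6)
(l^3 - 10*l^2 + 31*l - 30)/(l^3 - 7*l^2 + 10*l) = (l - 3)/l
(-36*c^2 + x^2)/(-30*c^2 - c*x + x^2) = (6*c + x)/(5*c + x)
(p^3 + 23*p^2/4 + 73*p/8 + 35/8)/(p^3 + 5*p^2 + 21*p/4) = (4*p^2 + 9*p + 5)/(2*p*(2*p + 3))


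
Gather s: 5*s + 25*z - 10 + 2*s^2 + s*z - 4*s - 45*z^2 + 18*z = 2*s^2 + s*(z + 1) - 45*z^2 + 43*z - 10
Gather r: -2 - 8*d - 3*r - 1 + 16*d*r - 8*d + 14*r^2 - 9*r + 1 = -16*d + 14*r^2 + r*(16*d - 12) - 2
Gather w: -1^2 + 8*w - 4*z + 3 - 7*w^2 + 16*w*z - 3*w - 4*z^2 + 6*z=-7*w^2 + w*(16*z + 5) - 4*z^2 + 2*z + 2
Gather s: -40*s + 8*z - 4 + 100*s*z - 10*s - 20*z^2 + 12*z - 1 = s*(100*z - 50) - 20*z^2 + 20*z - 5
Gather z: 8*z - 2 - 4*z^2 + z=-4*z^2 + 9*z - 2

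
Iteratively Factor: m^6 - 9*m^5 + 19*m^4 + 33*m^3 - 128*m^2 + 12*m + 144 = (m - 3)*(m^5 - 6*m^4 + m^3 + 36*m^2 - 20*m - 48) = (m - 3)*(m + 2)*(m^4 - 8*m^3 + 17*m^2 + 2*m - 24) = (m - 3)*(m + 1)*(m + 2)*(m^3 - 9*m^2 + 26*m - 24) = (m - 4)*(m - 3)*(m + 1)*(m + 2)*(m^2 - 5*m + 6) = (m - 4)*(m - 3)^2*(m + 1)*(m + 2)*(m - 2)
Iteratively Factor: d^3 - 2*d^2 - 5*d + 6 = (d - 1)*(d^2 - d - 6) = (d - 1)*(d + 2)*(d - 3)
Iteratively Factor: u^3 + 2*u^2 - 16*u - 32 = (u - 4)*(u^2 + 6*u + 8) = (u - 4)*(u + 4)*(u + 2)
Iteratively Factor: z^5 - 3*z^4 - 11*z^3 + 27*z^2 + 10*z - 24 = (z + 1)*(z^4 - 4*z^3 - 7*z^2 + 34*z - 24) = (z + 1)*(z + 3)*(z^3 - 7*z^2 + 14*z - 8) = (z - 4)*(z + 1)*(z + 3)*(z^2 - 3*z + 2) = (z - 4)*(z - 2)*(z + 1)*(z + 3)*(z - 1)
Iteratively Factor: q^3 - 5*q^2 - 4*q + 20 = (q - 5)*(q^2 - 4) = (q - 5)*(q + 2)*(q - 2)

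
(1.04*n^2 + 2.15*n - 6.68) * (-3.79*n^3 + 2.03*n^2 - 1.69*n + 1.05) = -3.9416*n^5 - 6.0373*n^4 + 27.9241*n^3 - 16.1019*n^2 + 13.5467*n - 7.014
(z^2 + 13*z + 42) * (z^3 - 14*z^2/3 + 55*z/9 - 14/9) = z^5 + 25*z^4/3 - 113*z^3/9 - 1063*z^2/9 + 2128*z/9 - 196/3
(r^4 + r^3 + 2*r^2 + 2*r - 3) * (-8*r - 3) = -8*r^5 - 11*r^4 - 19*r^3 - 22*r^2 + 18*r + 9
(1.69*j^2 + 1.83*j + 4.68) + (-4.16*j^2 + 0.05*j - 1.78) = -2.47*j^2 + 1.88*j + 2.9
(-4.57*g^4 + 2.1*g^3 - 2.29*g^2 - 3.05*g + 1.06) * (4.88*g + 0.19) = -22.3016*g^5 + 9.3797*g^4 - 10.7762*g^3 - 15.3191*g^2 + 4.5933*g + 0.2014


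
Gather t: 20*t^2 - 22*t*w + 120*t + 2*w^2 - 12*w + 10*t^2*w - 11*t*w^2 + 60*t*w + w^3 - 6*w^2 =t^2*(10*w + 20) + t*(-11*w^2 + 38*w + 120) + w^3 - 4*w^2 - 12*w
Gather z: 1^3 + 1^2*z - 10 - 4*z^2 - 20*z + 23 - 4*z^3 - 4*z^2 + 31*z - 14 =-4*z^3 - 8*z^2 + 12*z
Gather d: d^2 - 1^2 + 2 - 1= d^2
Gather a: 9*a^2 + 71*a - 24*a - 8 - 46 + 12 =9*a^2 + 47*a - 42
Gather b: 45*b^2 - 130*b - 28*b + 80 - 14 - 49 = 45*b^2 - 158*b + 17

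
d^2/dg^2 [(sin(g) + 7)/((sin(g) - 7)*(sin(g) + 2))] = (-sin(g)^5 - 33*sin(g)^4 + 23*sin(g)^3 - 455*sin(g)^2 + 168*sin(g) + 406)/((sin(g) - 7)^3*(sin(g) + 2)^3)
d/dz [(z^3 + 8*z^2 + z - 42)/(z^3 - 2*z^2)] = 2*(-5*z - 21)/z^3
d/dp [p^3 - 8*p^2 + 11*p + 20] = 3*p^2 - 16*p + 11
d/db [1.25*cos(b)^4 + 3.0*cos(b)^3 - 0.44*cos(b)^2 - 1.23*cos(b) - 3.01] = -1.02*sin(b) - 0.81*sin(2*b) - 2.25*sin(3*b) - 0.625*sin(4*b)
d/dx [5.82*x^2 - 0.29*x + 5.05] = 11.64*x - 0.29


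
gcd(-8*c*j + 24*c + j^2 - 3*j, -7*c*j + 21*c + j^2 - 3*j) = j - 3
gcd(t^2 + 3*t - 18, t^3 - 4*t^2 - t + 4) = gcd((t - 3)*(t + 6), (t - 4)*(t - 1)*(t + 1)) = 1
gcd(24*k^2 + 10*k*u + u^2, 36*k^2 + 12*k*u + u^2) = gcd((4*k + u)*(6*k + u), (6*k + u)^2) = 6*k + u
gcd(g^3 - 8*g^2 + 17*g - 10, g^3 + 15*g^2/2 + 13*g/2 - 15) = g - 1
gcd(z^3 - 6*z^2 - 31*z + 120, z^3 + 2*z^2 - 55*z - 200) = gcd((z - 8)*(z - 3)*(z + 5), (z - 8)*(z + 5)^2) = z^2 - 3*z - 40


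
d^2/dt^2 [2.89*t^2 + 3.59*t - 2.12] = 5.78000000000000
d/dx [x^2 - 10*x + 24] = 2*x - 10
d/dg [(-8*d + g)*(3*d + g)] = -5*d + 2*g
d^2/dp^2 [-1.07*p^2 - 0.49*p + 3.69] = -2.14000000000000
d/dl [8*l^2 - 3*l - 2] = 16*l - 3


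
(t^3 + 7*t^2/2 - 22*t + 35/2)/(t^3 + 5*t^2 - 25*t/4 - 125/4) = 2*(t^2 + 6*t - 7)/(2*t^2 + 15*t + 25)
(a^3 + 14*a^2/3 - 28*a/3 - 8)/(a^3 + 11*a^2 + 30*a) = (3*a^2 - 4*a - 4)/(3*a*(a + 5))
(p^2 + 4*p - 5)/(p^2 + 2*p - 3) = (p + 5)/(p + 3)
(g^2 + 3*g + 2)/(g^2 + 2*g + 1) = (g + 2)/(g + 1)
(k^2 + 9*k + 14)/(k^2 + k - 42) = (k + 2)/(k - 6)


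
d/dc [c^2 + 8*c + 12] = 2*c + 8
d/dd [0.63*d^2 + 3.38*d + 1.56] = 1.26*d + 3.38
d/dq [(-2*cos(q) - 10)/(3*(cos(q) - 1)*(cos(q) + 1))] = 2*(sin(q)^2 - 10*cos(q) - 2)/(3*sin(q)^3)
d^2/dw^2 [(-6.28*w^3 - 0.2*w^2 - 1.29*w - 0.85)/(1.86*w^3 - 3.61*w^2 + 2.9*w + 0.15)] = (-85.719216*w^6 + 176.468616*w^5 + 44.181324*w^4 - 44.224978*w^3 - 106.69479*w^2 + 49.77579*w - 14.10425)/(6.434856*w^9 - 37.467468*w^8 + 102.817638*w^7 - 162.323101*w^6 + 154.26393*w^5 - 80.361255*w^4 + 15.09245*w^3 + 3.540825*w^2 + 0.19575*w + 0.003375)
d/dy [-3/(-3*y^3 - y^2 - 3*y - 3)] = 3*(-9*y^2 - 2*y - 3)/(3*y^3 + y^2 + 3*y + 3)^2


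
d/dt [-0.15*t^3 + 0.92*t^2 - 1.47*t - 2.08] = -0.45*t^2 + 1.84*t - 1.47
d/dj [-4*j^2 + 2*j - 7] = 2 - 8*j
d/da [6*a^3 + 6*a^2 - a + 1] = 18*a^2 + 12*a - 1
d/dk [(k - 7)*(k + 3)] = 2*k - 4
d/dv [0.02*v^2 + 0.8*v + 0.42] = 0.04*v + 0.8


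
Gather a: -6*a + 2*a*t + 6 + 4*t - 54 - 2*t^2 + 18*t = a*(2*t - 6) - 2*t^2 + 22*t - 48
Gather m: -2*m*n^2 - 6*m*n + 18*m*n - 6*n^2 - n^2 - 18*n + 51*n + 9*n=m*(-2*n^2 + 12*n) - 7*n^2 + 42*n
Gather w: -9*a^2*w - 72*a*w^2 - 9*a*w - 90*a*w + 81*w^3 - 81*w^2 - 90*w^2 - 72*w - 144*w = 81*w^3 + w^2*(-72*a - 171) + w*(-9*a^2 - 99*a - 216)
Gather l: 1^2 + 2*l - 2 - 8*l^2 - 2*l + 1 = -8*l^2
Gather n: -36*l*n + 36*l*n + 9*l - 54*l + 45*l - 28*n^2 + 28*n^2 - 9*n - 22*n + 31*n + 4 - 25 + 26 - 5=0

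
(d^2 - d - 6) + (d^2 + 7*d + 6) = 2*d^2 + 6*d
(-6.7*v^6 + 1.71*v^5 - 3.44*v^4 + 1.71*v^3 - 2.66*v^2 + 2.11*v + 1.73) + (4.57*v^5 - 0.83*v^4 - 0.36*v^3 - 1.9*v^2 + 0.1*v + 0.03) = -6.7*v^6 + 6.28*v^5 - 4.27*v^4 + 1.35*v^3 - 4.56*v^2 + 2.21*v + 1.76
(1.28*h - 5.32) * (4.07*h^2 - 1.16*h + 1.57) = 5.2096*h^3 - 23.1372*h^2 + 8.1808*h - 8.3524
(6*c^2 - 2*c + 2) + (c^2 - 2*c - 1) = 7*c^2 - 4*c + 1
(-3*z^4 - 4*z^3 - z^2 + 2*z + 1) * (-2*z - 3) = 6*z^5 + 17*z^4 + 14*z^3 - z^2 - 8*z - 3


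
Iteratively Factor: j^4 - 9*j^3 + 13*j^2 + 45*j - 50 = (j - 1)*(j^3 - 8*j^2 + 5*j + 50) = (j - 1)*(j + 2)*(j^2 - 10*j + 25) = (j - 5)*(j - 1)*(j + 2)*(j - 5)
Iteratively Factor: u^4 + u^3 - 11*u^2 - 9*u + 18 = (u + 2)*(u^3 - u^2 - 9*u + 9) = (u - 1)*(u + 2)*(u^2 - 9) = (u - 3)*(u - 1)*(u + 2)*(u + 3)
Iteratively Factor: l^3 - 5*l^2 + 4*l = (l - 1)*(l^2 - 4*l) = (l - 4)*(l - 1)*(l)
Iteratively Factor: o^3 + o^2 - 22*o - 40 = (o - 5)*(o^2 + 6*o + 8) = (o - 5)*(o + 4)*(o + 2)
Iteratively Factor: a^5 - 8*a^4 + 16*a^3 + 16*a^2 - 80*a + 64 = (a - 2)*(a^4 - 6*a^3 + 4*a^2 + 24*a - 32) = (a - 2)^2*(a^3 - 4*a^2 - 4*a + 16) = (a - 2)^2*(a + 2)*(a^2 - 6*a + 8) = (a - 4)*(a - 2)^2*(a + 2)*(a - 2)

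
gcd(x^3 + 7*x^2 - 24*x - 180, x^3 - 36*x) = x + 6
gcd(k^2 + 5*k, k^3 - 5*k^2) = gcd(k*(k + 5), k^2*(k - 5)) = k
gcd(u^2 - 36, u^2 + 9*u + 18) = u + 6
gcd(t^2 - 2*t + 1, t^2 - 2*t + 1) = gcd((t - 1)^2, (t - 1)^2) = t^2 - 2*t + 1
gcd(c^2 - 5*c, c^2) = c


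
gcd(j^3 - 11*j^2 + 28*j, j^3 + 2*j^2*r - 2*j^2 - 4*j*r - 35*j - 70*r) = j - 7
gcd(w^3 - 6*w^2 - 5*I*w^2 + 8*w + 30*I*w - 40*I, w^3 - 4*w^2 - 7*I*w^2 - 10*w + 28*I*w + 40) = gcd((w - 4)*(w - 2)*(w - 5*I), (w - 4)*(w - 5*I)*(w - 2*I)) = w^2 + w*(-4 - 5*I) + 20*I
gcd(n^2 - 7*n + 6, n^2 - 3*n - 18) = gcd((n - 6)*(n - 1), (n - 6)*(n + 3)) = n - 6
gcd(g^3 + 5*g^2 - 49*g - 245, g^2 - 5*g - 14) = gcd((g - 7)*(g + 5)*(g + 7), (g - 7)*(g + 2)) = g - 7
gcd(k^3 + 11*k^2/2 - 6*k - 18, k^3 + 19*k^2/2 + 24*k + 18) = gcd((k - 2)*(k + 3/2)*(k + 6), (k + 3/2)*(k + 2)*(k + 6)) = k^2 + 15*k/2 + 9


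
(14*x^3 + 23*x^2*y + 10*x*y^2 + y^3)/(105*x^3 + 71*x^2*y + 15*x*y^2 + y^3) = (2*x^2 + 3*x*y + y^2)/(15*x^2 + 8*x*y + y^2)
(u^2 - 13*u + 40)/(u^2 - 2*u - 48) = (u - 5)/(u + 6)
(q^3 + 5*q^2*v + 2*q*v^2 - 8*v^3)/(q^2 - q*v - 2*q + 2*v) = (q^2 + 6*q*v + 8*v^2)/(q - 2)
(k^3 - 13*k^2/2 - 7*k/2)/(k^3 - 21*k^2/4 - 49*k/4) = 2*(2*k + 1)/(4*k + 7)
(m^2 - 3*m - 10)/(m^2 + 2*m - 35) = (m + 2)/(m + 7)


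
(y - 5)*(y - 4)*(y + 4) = y^3 - 5*y^2 - 16*y + 80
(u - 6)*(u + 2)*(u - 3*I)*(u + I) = u^4 - 4*u^3 - 2*I*u^3 - 9*u^2 + 8*I*u^2 - 12*u + 24*I*u - 36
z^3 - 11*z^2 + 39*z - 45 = (z - 5)*(z - 3)^2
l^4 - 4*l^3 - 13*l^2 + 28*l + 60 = (l - 5)*(l - 3)*(l + 2)^2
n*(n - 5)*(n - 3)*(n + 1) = n^4 - 7*n^3 + 7*n^2 + 15*n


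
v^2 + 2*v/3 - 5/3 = (v - 1)*(v + 5/3)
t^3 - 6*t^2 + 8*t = t*(t - 4)*(t - 2)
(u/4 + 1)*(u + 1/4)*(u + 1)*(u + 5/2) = u^4/4 + 31*u^3/16 + 147*u^2/32 + 113*u/32 + 5/8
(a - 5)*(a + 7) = a^2 + 2*a - 35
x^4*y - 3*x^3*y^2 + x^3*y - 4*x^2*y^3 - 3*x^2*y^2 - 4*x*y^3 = x*(x - 4*y)*(x + y)*(x*y + y)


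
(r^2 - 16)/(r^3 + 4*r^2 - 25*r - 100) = (r - 4)/(r^2 - 25)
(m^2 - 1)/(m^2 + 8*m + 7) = (m - 1)/(m + 7)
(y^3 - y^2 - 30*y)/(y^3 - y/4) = 4*(y^2 - y - 30)/(4*y^2 - 1)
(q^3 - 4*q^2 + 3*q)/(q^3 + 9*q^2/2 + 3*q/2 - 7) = 2*q*(q - 3)/(2*q^2 + 11*q + 14)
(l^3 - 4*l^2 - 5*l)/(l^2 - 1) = l*(l - 5)/(l - 1)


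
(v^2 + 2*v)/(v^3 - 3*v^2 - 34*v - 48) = v/(v^2 - 5*v - 24)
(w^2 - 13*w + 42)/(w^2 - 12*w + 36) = (w - 7)/(w - 6)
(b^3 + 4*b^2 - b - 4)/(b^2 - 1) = b + 4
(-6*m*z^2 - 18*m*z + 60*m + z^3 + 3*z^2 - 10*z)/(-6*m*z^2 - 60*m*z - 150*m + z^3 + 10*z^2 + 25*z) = (z - 2)/(z + 5)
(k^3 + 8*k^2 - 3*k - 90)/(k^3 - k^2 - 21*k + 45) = (k + 6)/(k - 3)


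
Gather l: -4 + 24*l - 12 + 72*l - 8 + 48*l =144*l - 24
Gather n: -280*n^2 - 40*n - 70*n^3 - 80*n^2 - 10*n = -70*n^3 - 360*n^2 - 50*n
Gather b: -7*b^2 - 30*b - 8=-7*b^2 - 30*b - 8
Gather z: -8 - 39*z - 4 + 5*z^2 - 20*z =5*z^2 - 59*z - 12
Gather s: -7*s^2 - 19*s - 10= -7*s^2 - 19*s - 10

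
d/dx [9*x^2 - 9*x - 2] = 18*x - 9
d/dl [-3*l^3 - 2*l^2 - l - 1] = -9*l^2 - 4*l - 1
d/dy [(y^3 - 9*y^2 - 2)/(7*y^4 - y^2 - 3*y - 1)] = (3*y*(6 - y)*(-7*y^4 + y^2 + 3*y + 1) - (-28*y^3 + 2*y + 3)*(-y^3 + 9*y^2 + 2))/(-7*y^4 + y^2 + 3*y + 1)^2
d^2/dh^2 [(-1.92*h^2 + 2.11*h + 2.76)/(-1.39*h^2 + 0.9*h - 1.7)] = (-3.349622*h^3 - 59.217336*h^2 + 50.63214*h + 13.21356)/(2.685619*h^6 - 5.21667*h^5 + 13.23141*h^4 - 13.4892*h^3 + 16.1823*h^2 - 7.803*h + 4.913)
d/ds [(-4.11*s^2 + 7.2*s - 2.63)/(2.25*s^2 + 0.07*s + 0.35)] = (-16.4877*s^2 + 8.958*s + 2.7041)/(5.0625*s^4 + 0.315*s^3 + 1.5799*s^2 + 0.049*s + 0.1225)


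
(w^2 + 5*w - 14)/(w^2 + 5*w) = (w^2 + 5*w - 14)/(w*(w + 5))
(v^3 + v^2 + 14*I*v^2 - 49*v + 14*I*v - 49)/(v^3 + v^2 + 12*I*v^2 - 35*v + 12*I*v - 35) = (v + 7*I)/(v + 5*I)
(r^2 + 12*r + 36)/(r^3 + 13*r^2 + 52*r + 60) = (r + 6)/(r^2 + 7*r + 10)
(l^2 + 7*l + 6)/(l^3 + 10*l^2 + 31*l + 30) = (l^2 + 7*l + 6)/(l^3 + 10*l^2 + 31*l + 30)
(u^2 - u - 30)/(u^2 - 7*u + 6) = (u + 5)/(u - 1)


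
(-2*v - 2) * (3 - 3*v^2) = 6*v^3 + 6*v^2 - 6*v - 6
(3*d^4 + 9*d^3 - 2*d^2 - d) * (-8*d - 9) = -24*d^5 - 99*d^4 - 65*d^3 + 26*d^2 + 9*d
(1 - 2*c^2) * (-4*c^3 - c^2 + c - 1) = 8*c^5 + 2*c^4 - 6*c^3 + c^2 + c - 1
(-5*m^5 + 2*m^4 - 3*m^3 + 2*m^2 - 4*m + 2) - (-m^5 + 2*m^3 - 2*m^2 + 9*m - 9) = -4*m^5 + 2*m^4 - 5*m^3 + 4*m^2 - 13*m + 11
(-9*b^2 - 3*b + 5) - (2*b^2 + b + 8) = -11*b^2 - 4*b - 3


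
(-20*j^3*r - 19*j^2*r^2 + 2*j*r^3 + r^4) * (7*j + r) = -140*j^4*r - 153*j^3*r^2 - 5*j^2*r^3 + 9*j*r^4 + r^5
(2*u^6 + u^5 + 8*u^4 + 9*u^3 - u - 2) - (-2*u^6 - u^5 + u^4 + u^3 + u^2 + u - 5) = 4*u^6 + 2*u^5 + 7*u^4 + 8*u^3 - u^2 - 2*u + 3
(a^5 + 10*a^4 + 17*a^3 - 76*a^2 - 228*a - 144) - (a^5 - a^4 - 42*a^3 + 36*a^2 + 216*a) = 11*a^4 + 59*a^3 - 112*a^2 - 444*a - 144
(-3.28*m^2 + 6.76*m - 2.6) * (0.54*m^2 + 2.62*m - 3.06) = -1.7712*m^4 - 4.9432*m^3 + 26.344*m^2 - 27.4976*m + 7.956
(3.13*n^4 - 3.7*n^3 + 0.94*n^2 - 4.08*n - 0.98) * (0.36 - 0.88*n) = -2.7544*n^5 + 4.3828*n^4 - 2.1592*n^3 + 3.9288*n^2 - 0.6064*n - 0.3528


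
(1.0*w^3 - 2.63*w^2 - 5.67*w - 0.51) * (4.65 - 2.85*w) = -2.85*w^4 + 12.1455*w^3 + 3.93*w^2 - 24.912*w - 2.3715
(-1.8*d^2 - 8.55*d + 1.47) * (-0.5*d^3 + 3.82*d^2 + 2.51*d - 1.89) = 0.9*d^5 - 2.601*d^4 - 37.914*d^3 - 12.4431*d^2 + 19.8492*d - 2.7783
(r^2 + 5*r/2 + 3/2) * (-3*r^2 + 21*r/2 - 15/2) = -3*r^4 + 3*r^3 + 57*r^2/4 - 3*r - 45/4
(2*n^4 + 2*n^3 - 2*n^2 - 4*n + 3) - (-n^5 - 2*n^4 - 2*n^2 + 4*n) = n^5 + 4*n^4 + 2*n^3 - 8*n + 3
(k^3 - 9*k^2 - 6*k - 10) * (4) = 4*k^3 - 36*k^2 - 24*k - 40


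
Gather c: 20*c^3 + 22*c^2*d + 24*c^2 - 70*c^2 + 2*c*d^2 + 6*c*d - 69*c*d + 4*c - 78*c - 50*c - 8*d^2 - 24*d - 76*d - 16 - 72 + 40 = 20*c^3 + c^2*(22*d - 46) + c*(2*d^2 - 63*d - 124) - 8*d^2 - 100*d - 48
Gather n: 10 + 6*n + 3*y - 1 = 6*n + 3*y + 9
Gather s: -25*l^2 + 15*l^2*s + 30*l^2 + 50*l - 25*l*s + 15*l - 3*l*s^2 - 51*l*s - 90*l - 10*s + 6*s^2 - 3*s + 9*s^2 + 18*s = 5*l^2 - 25*l + s^2*(15 - 3*l) + s*(15*l^2 - 76*l + 5)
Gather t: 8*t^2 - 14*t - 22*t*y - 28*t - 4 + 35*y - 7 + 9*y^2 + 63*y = 8*t^2 + t*(-22*y - 42) + 9*y^2 + 98*y - 11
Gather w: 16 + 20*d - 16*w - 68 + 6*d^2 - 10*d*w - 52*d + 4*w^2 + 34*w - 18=6*d^2 - 32*d + 4*w^2 + w*(18 - 10*d) - 70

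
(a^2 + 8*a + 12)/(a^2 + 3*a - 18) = (a + 2)/(a - 3)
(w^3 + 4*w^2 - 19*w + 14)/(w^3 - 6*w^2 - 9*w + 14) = (w^2 + 5*w - 14)/(w^2 - 5*w - 14)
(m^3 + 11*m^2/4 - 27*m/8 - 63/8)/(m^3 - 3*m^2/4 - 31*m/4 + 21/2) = (m + 3/2)/(m - 2)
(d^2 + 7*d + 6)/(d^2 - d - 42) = (d + 1)/(d - 7)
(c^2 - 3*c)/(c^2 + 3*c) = (c - 3)/(c + 3)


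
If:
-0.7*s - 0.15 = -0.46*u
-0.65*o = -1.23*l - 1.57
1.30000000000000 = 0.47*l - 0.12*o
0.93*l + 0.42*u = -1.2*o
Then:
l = 6.54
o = 14.80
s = -37.52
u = -56.78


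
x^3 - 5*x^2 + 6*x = x*(x - 3)*(x - 2)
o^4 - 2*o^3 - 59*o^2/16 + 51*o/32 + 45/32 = (o - 3)*(o - 3/4)*(o + 1/2)*(o + 5/4)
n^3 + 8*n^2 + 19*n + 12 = (n + 1)*(n + 3)*(n + 4)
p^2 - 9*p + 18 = (p - 6)*(p - 3)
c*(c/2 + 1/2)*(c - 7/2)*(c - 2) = c^4/2 - 9*c^3/4 + 3*c^2/4 + 7*c/2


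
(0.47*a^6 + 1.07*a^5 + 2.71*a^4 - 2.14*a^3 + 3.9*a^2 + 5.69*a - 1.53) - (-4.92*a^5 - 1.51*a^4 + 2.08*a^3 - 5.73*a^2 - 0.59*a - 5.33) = 0.47*a^6 + 5.99*a^5 + 4.22*a^4 - 4.22*a^3 + 9.63*a^2 + 6.28*a + 3.8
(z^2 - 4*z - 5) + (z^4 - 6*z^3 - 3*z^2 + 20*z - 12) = z^4 - 6*z^3 - 2*z^2 + 16*z - 17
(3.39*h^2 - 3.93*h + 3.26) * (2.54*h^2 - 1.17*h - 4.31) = 8.6106*h^4 - 13.9485*h^3 - 1.7324*h^2 + 13.1241*h - 14.0506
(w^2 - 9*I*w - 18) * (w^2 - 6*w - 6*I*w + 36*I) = w^4 - 6*w^3 - 15*I*w^3 - 72*w^2 + 90*I*w^2 + 432*w + 108*I*w - 648*I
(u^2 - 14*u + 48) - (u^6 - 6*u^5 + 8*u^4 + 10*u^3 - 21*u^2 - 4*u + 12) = -u^6 + 6*u^5 - 8*u^4 - 10*u^3 + 22*u^2 - 10*u + 36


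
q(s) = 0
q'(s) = 0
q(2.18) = 0.00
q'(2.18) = 0.00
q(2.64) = 0.00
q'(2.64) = 0.00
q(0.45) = 0.00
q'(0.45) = 0.00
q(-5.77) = 0.00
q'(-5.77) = 0.00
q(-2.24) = 0.00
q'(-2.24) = 0.00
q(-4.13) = 0.00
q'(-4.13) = 0.00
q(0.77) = 0.00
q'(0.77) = 0.00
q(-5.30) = 0.00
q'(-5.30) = 0.00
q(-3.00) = 0.00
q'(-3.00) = 0.00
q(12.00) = 0.00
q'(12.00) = 0.00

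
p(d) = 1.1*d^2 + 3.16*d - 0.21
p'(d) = 2.2*d + 3.16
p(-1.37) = -2.47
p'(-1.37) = 0.15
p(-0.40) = -1.30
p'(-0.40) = 2.28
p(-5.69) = 17.42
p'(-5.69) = -9.36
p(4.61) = 37.73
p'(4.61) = 13.30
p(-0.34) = -1.16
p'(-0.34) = 2.41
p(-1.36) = -2.47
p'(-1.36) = 0.17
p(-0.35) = -1.18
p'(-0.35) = 2.39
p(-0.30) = -1.06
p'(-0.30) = 2.50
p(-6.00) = 20.43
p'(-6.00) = -10.04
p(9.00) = 117.33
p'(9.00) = 22.96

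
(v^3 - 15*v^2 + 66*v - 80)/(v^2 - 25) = (v^2 - 10*v + 16)/(v + 5)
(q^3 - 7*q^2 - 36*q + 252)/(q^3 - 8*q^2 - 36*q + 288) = (q - 7)/(q - 8)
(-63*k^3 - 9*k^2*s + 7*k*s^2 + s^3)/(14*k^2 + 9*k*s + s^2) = (-9*k^2 + s^2)/(2*k + s)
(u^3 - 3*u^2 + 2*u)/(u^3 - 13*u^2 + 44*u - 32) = u*(u - 2)/(u^2 - 12*u + 32)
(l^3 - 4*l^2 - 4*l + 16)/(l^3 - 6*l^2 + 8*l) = (l + 2)/l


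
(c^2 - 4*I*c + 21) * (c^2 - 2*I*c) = c^4 - 6*I*c^3 + 13*c^2 - 42*I*c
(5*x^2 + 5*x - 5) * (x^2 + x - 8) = 5*x^4 + 10*x^3 - 40*x^2 - 45*x + 40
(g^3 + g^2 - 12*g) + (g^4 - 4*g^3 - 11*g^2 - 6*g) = g^4 - 3*g^3 - 10*g^2 - 18*g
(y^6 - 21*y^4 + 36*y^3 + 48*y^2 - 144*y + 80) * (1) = y^6 - 21*y^4 + 36*y^3 + 48*y^2 - 144*y + 80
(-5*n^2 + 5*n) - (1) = -5*n^2 + 5*n - 1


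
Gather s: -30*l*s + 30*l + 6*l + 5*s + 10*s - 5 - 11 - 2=36*l + s*(15 - 30*l) - 18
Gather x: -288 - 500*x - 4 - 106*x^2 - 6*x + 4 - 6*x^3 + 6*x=-6*x^3 - 106*x^2 - 500*x - 288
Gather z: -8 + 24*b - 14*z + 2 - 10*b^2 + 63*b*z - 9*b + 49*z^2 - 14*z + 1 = -10*b^2 + 15*b + 49*z^2 + z*(63*b - 28) - 5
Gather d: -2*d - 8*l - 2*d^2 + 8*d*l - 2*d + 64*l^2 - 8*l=-2*d^2 + d*(8*l - 4) + 64*l^2 - 16*l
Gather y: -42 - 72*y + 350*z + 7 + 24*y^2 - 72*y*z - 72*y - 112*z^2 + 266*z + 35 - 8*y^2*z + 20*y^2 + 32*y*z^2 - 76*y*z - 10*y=y^2*(44 - 8*z) + y*(32*z^2 - 148*z - 154) - 112*z^2 + 616*z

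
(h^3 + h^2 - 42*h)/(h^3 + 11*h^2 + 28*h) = (h - 6)/(h + 4)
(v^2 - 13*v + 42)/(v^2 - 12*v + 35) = (v - 6)/(v - 5)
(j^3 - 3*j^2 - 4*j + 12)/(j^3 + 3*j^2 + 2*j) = (j^2 - 5*j + 6)/(j*(j + 1))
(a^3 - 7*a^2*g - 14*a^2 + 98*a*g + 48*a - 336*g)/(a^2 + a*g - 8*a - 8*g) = (a^2 - 7*a*g - 6*a + 42*g)/(a + g)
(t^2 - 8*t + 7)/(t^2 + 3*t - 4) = (t - 7)/(t + 4)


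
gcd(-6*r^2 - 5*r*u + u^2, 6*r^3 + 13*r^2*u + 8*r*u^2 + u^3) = r + u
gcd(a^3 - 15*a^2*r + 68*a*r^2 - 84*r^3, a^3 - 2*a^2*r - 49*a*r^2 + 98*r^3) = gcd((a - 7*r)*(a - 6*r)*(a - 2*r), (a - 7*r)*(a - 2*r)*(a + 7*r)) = a^2 - 9*a*r + 14*r^2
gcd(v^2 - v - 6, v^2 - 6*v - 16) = v + 2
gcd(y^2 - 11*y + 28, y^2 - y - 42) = y - 7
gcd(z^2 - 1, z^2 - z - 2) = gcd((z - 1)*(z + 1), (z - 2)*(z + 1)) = z + 1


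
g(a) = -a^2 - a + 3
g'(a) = -2*a - 1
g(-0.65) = 3.23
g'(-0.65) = 0.30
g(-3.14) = -3.72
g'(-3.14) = 5.28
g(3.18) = -10.29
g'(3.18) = -7.36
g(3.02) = -9.14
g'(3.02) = -7.04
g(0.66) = 1.90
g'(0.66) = -2.32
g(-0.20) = 3.16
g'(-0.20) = -0.60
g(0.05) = 2.95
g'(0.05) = -1.10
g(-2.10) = 0.69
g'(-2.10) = 3.20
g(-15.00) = -207.00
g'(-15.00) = 29.00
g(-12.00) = -129.00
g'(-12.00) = 23.00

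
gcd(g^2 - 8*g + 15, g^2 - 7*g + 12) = g - 3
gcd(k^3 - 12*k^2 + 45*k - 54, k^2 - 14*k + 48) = k - 6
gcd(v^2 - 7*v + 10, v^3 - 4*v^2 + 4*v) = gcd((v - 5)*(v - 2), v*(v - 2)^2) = v - 2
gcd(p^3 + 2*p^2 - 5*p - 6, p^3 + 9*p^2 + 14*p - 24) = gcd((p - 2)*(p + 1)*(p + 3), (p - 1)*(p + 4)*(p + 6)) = 1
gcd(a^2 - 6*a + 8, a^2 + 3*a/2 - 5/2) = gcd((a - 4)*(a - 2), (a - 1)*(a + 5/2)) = 1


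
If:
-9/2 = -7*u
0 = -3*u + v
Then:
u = 9/14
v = 27/14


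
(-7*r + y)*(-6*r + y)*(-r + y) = -42*r^3 + 55*r^2*y - 14*r*y^2 + y^3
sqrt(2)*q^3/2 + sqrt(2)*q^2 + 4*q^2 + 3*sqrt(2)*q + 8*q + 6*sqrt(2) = (q + 2)*(q + 3*sqrt(2))*(sqrt(2)*q/2 + 1)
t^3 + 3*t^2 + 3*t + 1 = (t + 1)^3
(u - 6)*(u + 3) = u^2 - 3*u - 18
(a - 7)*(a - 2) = a^2 - 9*a + 14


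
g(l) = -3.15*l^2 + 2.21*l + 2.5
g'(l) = 2.21 - 6.3*l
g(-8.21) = -227.97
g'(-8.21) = 53.93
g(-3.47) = -43.10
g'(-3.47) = 24.07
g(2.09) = -6.64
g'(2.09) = -10.96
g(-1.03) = -3.12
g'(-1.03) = 8.70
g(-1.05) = -3.29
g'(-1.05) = 8.82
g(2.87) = -17.10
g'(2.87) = -15.87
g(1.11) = 1.07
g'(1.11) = -4.78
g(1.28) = 0.17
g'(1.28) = -5.85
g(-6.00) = -124.16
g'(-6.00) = 40.01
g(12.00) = -424.58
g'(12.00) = -73.39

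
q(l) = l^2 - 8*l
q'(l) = 2*l - 8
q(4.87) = -15.24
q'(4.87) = 1.74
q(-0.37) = 3.10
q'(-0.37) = -8.74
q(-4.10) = 49.61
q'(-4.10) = -16.20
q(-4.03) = 48.48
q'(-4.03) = -16.06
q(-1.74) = 16.95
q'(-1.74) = -11.48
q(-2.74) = 29.43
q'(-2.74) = -13.48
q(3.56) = -15.81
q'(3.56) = -0.88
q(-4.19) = 51.08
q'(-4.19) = -16.38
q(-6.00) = 84.00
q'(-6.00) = -20.00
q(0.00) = 0.00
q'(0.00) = -8.00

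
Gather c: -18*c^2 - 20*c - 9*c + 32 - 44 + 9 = -18*c^2 - 29*c - 3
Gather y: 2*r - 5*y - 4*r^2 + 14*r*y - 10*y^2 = -4*r^2 + 2*r - 10*y^2 + y*(14*r - 5)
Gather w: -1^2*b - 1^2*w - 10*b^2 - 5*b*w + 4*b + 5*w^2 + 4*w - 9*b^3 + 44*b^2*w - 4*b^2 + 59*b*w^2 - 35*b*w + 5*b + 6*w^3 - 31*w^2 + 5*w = -9*b^3 - 14*b^2 + 8*b + 6*w^3 + w^2*(59*b - 26) + w*(44*b^2 - 40*b + 8)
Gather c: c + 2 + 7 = c + 9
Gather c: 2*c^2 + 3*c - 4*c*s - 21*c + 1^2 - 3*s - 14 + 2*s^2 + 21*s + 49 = 2*c^2 + c*(-4*s - 18) + 2*s^2 + 18*s + 36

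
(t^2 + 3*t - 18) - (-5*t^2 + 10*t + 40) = 6*t^2 - 7*t - 58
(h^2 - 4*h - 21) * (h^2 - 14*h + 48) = h^4 - 18*h^3 + 83*h^2 + 102*h - 1008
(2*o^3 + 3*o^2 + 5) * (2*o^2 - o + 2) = 4*o^5 + 4*o^4 + o^3 + 16*o^2 - 5*o + 10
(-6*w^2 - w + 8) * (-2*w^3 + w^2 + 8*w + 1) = 12*w^5 - 4*w^4 - 65*w^3 - 6*w^2 + 63*w + 8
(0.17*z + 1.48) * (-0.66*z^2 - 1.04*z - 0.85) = -0.1122*z^3 - 1.1536*z^2 - 1.6837*z - 1.258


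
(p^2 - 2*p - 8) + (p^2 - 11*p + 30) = 2*p^2 - 13*p + 22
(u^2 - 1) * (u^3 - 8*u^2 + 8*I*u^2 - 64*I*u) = u^5 - 8*u^4 + 8*I*u^4 - u^3 - 64*I*u^3 + 8*u^2 - 8*I*u^2 + 64*I*u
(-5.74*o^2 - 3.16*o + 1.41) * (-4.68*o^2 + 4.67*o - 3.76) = 26.8632*o^4 - 12.017*o^3 + 0.226399999999998*o^2 + 18.4663*o - 5.3016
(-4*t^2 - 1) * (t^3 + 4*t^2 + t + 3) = -4*t^5 - 16*t^4 - 5*t^3 - 16*t^2 - t - 3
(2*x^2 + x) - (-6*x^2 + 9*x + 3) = 8*x^2 - 8*x - 3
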